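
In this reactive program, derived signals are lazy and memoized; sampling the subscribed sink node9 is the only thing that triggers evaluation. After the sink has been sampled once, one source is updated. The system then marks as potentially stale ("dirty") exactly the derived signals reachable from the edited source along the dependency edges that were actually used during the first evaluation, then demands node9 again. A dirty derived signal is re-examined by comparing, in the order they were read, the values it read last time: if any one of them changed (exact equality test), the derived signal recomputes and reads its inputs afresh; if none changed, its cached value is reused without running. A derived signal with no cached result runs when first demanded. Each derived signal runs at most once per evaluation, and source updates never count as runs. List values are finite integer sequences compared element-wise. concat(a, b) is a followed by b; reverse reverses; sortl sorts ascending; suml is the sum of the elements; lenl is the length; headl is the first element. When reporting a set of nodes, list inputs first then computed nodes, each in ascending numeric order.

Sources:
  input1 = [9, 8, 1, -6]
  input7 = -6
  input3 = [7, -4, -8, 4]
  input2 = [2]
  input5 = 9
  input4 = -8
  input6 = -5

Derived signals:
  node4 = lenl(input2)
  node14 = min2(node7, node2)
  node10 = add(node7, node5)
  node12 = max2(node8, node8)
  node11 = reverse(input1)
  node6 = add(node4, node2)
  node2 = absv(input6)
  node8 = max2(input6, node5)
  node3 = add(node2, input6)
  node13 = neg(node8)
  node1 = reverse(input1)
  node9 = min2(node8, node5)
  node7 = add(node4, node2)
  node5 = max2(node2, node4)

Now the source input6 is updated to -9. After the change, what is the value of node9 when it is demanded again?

Demanding node9 again yields 9.

First demand of the output computes:
  node2 = absv(-5) = 5
  node4 = lenl([2]) = 1
  node5 = max2(5, 1) = 5
  node8 = max2(-5, 5) = 5
  node9 = min2(5, 5) = 5

After the edit, cleaning proceeds:
  node2: a read changed (input6 -5->-9) — executes, giving 9.
  node5: a read changed (node2 5->9) — executes, giving 9.
  node8: a read changed (input6 -5->-9; node5 5->9) — executes, giving 9.
  node9: a read changed (node8 5->9; node5 5->9) — executes, giving 9.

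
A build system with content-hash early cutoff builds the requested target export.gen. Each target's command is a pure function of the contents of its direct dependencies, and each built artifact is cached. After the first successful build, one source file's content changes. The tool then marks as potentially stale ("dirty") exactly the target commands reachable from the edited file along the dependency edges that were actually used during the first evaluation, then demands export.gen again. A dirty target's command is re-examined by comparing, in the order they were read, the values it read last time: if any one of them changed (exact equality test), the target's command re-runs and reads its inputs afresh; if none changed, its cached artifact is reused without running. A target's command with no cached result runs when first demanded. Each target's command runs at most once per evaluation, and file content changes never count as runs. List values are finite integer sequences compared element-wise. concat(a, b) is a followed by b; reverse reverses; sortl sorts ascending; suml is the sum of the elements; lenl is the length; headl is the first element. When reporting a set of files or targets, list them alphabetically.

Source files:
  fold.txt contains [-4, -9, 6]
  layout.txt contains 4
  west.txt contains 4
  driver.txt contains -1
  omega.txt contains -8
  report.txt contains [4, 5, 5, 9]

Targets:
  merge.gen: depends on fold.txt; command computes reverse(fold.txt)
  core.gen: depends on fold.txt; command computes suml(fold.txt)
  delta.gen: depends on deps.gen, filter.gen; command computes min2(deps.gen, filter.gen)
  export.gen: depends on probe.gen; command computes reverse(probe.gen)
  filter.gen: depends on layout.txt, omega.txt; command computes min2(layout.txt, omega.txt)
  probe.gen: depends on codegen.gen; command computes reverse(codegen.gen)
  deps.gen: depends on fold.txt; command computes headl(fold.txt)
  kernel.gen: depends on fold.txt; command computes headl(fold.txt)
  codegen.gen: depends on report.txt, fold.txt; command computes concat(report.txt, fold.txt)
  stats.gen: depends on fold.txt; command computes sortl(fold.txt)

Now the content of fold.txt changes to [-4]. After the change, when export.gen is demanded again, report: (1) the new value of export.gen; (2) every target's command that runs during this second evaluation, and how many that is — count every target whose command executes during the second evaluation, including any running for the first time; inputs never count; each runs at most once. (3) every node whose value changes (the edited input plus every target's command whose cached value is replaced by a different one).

New value of export.gen: [4, 5, 5, 9, -4].
Target commands that run: codegen.gen, export.gen, probe.gen — 3 in total.
Values that change: codegen.gen, export.gen, fold.txt, probe.gen.

First evaluation (everything demanded from the output):
  codegen.gen = concat([4, 5, 5, 9], [-4, -9, 6]) = [4, 5, 5, 9, -4, -9, 6]
  probe.gen = reverse([4, 5, 5, 9, -4, -9, 6]) = [6, -9, -4, 9, 5, 5, 4]
  export.gen = reverse([6, -9, -4, 9, 5, 5, 4]) = [4, 5, 5, 9, -4, -9, 6]

Propagation after the edit:
  codegen.gen: runs — fold.txt [-4, -9, 6]->[-4]; result [4, 5, 5, 9, -4].
  probe.gen: runs — codegen.gen [4, 5, 5, 9, -4, -9, 6]->[4, 5, 5, 9, -4]; result [-4, 9, 5, 5, 4].
  export.gen: runs — probe.gen [6, -9, -4, 9, 5, 5, 4]->[-4, 9, 5, 5, 4]; result [4, 5, 5, 9, -4].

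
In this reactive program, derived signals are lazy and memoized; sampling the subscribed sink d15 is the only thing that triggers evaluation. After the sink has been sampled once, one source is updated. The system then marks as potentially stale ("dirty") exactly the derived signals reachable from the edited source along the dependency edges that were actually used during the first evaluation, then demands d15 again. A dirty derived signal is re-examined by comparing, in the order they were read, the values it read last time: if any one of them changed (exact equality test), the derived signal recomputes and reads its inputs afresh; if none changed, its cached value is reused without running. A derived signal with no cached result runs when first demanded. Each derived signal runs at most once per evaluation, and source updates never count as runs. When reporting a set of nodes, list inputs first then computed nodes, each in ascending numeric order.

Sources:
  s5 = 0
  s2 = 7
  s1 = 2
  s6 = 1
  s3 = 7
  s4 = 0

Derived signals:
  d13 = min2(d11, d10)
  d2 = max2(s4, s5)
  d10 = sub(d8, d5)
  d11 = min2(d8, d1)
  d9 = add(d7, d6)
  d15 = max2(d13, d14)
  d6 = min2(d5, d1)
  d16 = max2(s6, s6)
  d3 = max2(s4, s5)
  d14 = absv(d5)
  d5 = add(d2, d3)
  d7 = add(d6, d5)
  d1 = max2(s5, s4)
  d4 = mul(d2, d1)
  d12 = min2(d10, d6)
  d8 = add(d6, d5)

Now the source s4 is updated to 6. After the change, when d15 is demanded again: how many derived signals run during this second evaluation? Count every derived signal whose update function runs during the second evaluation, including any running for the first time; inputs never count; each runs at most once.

First demand of the output computes:
  d1 = max2(0, 0) = 0
  d2 = max2(0, 0) = 0
  d3 = max2(0, 0) = 0
  d5 = add(0, 0) = 0
  d6 = min2(0, 0) = 0
  d8 = add(0, 0) = 0
  d10 = sub(0, 0) = 0
  d11 = min2(0, 0) = 0
  d13 = min2(0, 0) = 0
  d14 = absv(0) = 0
  d15 = max2(0, 0) = 0

After the edit, cleaning proceeds:
  d1: a read changed (s4 0->6) — executes, giving 6.
  d2: a read changed (s4 0->6) — executes, giving 6.
  d3: a read changed (s4 0->6) — executes, giving 6.
  d5: a read changed (d2 0->6; d3 0->6) — executes, giving 12.
  d6: a read changed (d5 0->12; d1 0->6) — executes, giving 6.
  d8: a read changed (d6 0->6; d5 0->12) — executes, giving 18.
  d10: a read changed (d8 0->18; d5 0->12) — executes, giving 6.
  d11: a read changed (d8 0->18; d1 0->6) — executes, giving 6.
  d13: a read changed (d11 0->6; d10 0->6) — executes, giving 6.
  d14: a read changed (d5 0->12) — executes, giving 12.
  d15: a read changed (d13 0->6; d14 0->12) — executes, giving 12.

11 derived signals run: d1, d2, d3, d5, d6, d8, d10, d11, d13, d14, d15.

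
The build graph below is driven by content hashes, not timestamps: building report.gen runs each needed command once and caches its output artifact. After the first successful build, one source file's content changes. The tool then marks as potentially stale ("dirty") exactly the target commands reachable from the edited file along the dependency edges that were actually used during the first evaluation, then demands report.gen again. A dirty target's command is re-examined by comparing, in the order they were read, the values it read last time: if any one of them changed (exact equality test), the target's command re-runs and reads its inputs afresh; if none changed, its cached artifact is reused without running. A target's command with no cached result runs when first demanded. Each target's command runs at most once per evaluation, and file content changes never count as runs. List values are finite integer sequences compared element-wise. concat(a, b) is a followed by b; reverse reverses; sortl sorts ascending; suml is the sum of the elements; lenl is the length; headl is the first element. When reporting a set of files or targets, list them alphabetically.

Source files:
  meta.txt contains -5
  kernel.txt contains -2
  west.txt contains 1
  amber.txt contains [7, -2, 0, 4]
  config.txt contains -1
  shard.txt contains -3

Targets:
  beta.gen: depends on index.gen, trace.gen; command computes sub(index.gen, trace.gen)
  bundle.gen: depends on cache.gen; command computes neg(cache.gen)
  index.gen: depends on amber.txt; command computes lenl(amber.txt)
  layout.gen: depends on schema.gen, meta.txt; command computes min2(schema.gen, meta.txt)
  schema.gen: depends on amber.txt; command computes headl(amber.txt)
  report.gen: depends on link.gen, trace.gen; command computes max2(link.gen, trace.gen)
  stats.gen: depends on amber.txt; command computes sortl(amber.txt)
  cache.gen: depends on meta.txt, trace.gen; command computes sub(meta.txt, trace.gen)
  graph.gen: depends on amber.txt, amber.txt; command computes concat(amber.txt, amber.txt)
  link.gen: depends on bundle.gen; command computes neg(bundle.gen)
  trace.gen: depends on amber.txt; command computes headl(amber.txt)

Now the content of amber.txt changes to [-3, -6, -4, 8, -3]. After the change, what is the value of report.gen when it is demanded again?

report.gen now evaluates to -2.

Initial pass — values computed on the first demand:
  trace.gen = headl([7, -2, 0, 4]) = 7
  cache.gen = sub(-5, 7) = -12
  bundle.gen = neg(-12) = 12
  link.gen = neg(12) = -12
  report.gen = max2(-12, 7) = 7

Second demand — change propagation:
  trace.gen: re-runs because amber.txt [7, -2, 0, 4]->[-3, -6, -4, 8, -3]; new result -3.
  cache.gen: re-runs because trace.gen 7->-3; new result -2.
  bundle.gen: re-runs because cache.gen -12->-2; new result 2.
  link.gen: re-runs because bundle.gen 12->2; new result -2.
  report.gen: re-runs because link.gen -12->-2; trace.gen 7->-3; new result -2.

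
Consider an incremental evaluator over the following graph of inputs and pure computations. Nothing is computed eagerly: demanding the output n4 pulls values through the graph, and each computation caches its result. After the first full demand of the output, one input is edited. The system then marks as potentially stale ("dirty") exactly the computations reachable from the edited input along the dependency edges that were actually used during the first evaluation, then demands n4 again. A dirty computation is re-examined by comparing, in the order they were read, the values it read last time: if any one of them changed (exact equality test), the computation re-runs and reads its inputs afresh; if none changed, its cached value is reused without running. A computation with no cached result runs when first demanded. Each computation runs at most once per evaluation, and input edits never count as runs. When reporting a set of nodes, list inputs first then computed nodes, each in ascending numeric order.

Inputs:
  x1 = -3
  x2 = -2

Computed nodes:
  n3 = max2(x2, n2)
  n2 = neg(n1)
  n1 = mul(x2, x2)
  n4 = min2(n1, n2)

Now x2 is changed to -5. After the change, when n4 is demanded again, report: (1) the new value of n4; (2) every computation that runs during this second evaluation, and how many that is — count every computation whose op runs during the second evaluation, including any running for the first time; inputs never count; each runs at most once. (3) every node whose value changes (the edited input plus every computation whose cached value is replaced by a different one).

Initial pass — values computed on the first demand:
  n1 = mul(-2, -2) = 4
  n2 = neg(4) = -4
  n4 = min2(4, -4) = -4

Second demand — change propagation:
  n1: re-runs because x2 -2->-5; x2 -2->-5; new result 25.
  n2: re-runs because n1 4->25; new result -25.
  n4: re-runs because n1 4->25; n2 -4->-25; new result -25.

n4 now evaluates to -25.
Run set: n1, n2, n4 (3 run).
Changed values: x2, n1, n2, n4.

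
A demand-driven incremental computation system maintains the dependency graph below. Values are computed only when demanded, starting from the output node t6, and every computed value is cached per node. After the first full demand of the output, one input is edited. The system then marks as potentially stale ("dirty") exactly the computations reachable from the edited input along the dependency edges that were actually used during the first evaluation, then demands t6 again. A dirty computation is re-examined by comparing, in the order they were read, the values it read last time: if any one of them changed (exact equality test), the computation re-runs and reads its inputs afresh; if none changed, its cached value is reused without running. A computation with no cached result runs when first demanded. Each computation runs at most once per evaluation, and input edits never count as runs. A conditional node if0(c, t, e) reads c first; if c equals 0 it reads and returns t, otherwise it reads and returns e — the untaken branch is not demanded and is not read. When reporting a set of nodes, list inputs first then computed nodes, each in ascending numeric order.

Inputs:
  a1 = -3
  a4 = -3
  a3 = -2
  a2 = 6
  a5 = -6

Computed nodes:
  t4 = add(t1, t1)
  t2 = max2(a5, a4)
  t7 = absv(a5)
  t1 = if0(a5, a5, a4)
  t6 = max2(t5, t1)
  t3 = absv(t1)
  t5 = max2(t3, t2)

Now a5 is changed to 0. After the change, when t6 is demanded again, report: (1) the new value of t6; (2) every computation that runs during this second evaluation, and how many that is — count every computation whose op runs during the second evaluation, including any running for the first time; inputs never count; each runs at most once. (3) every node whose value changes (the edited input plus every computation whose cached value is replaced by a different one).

New value of t6: 0.
Computations that run: t1, t2, t3, t5, t6 — 5 in total.
Values that change: a5, t1, t2, t3, t5, t6.

First evaluation (everything demanded from the output):
  t1 = if0(a5=-6 -> else branch a4) = -3
  t2 = max2(-6, -3) = -3
  t3 = absv(-3) = 3
  t5 = max2(3, -3) = 3
  t6 = max2(3, -3) = 3

Propagation after the edit:
  t1: runs — a5 -6->0; result 0.
  t2: runs — a5 -6->0; result 0.
  t3: runs — t1 -3->0; result 0.
  t5: runs — t3 3->0; t2 -3->0; result 0.
  t6: runs — t5 3->0; t1 -3->0; result 0.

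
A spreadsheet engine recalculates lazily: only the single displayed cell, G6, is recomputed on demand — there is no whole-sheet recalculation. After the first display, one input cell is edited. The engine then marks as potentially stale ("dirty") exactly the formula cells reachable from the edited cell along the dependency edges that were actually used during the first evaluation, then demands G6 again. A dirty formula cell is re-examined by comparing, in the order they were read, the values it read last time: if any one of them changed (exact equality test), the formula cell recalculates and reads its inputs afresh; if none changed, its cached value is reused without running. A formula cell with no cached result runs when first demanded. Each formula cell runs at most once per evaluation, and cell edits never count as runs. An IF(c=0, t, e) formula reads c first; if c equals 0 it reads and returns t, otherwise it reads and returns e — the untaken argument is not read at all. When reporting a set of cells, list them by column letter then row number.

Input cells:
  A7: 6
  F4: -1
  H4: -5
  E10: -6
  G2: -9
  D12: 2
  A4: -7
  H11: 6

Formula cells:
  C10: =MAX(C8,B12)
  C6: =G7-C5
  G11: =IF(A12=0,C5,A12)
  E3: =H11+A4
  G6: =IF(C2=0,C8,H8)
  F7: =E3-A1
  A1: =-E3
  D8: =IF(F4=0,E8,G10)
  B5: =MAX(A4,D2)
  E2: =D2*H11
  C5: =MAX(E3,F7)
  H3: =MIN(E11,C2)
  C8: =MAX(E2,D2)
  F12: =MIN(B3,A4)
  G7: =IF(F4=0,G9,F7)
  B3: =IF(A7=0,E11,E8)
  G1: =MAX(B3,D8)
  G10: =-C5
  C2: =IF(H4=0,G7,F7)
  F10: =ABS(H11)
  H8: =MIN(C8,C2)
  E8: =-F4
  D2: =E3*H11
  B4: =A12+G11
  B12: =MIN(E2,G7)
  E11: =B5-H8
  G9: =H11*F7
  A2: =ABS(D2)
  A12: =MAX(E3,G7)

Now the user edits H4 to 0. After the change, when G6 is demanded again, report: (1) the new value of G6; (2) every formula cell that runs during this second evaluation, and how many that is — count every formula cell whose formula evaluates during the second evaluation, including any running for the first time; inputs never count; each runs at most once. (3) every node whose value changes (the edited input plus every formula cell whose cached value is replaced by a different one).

New value of G6: -6.
Formula cells that run: C2, G7 — 2 in total.
Values that change: H4.
Key observation: a condition flipped, so demand reaches new nodes — G7 runs for the first time.

First evaluation (everything demanded from the output):
  E3 = 6 + -7 = -1
  A1 = -(-1) = 1
  D2 = -1 * 6 = -6
  E2 = -6 * 6 = -36
  C8 = MAX(-36, -6) = -6
  F7 = -1 - 1 = -2
  C2 = IF(H4=0: H4=-5 -> else branch F7) = -2
  H8 = MIN(-6, -2) = -6
  G6 = IF(C2=0: C2=-2 -> else branch H8) = -6

Propagation after the edit:
  G7: demanded for the first time — runs, produces -2.
  C2: runs — H4 -5->0; result -2 (same value as before).
  H8: checked — values it read are unchanged (C8 unchanged, C2 unchanged); reused cached -6 without running.
  G6: checked — values it read are unchanged (C2 unchanged, H8 unchanged); reused cached -6 without running.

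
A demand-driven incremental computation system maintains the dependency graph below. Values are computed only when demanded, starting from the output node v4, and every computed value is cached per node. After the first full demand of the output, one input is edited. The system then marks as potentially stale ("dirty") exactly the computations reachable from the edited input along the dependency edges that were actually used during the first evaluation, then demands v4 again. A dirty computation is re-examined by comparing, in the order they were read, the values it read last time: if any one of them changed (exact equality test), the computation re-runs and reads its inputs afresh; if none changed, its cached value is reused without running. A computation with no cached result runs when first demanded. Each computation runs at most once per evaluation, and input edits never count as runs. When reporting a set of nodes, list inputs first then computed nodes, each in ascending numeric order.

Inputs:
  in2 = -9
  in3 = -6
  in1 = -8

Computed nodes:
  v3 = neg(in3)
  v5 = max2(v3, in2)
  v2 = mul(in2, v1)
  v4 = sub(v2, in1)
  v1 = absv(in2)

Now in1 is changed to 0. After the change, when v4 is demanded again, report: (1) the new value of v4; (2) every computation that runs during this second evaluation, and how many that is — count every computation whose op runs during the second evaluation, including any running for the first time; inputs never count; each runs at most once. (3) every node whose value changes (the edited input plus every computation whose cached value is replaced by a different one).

New value of v4: -81.
Computations that run: v4 — 1 in total.
Values that change: in1, v4.

First evaluation (everything demanded from the output):
  v1 = absv(-9) = 9
  v2 = mul(-9, 9) = -81
  v4 = sub(-81, -8) = -73

Propagation after the edit:
  v4: runs — in1 -8->0; result -81.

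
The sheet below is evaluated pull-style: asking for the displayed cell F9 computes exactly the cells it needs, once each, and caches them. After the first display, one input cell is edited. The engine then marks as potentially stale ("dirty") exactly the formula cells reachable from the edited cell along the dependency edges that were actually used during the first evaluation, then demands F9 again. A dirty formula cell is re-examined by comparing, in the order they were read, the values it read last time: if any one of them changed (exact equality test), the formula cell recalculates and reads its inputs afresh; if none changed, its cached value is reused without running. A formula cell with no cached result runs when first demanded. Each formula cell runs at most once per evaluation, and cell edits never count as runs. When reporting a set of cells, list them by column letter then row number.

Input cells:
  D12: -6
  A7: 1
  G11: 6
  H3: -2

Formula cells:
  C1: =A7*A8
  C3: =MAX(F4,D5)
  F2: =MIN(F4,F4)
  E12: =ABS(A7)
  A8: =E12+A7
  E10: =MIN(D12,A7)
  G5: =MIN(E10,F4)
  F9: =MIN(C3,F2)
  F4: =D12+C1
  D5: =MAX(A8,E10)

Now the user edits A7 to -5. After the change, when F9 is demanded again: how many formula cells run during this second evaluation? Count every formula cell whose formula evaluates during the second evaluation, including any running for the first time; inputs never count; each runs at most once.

First demand of the output computes:
  E10 = MIN(-6, 1) = -6
  E12 = ABS(1) = 1
  A8 = 1 + 1 = 2
  C1 = 1 * 2 = 2
  D5 = MAX(2, -6) = 2
  F4 = -6 + 2 = -4
  C3 = MAX(-4, 2) = 2
  F2 = MIN(-4, -4) = -4
  F9 = MIN(2, -4) = -4

After the edit, cleaning proceeds:
  E10: a read changed (A7 1->-5) — executes, giving -6 — identical to its old value.
  E12: a read changed (A7 1->-5) — executes, giving 5.
  A8: a read changed (E12 1->5; A7 1->-5) — executes, giving 0.
  C1: a read changed (A7 1->-5; A8 2->0) — executes, giving 0.
  D5: a read changed (A8 2->0) — executes, giving 0.
  F4: a read changed (C1 2->0) — executes, giving -6.
  C3: a read changed (F4 -4->-6; D5 2->0) — executes, giving 0.
  F2: a read changed (F4 -4->-6; F4 -4->-6) — executes, giving -6.
  F9: a read changed (C3 2->0; F2 -4->-6) — executes, giving -6.

9 formula cells run: A8, C1, C3, D5, E10, E12, F2, F4, F9.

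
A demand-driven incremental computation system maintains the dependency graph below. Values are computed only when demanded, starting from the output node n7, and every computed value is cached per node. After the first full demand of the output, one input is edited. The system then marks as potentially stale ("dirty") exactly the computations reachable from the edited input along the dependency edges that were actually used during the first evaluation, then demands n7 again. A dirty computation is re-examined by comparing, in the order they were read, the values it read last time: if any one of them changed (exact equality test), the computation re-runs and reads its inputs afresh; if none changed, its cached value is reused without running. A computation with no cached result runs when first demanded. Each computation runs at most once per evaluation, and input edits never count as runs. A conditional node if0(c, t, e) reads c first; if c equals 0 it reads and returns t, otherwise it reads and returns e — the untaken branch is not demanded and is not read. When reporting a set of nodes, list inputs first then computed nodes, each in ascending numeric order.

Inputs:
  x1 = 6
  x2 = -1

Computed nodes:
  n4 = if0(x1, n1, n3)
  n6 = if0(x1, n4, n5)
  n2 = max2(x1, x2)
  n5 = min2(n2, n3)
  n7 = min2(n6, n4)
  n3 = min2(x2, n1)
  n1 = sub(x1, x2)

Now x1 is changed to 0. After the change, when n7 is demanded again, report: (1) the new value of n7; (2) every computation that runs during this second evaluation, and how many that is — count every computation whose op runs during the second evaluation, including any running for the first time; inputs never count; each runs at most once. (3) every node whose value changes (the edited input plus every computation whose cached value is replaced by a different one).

First evaluation (everything demanded from the output):
  n1 = sub(6, -1) = 7
  n2 = max2(6, -1) = 6
  n3 = min2(-1, 7) = -1
  n4 = if0(x1=6 -> else branch n3) = -1
  n5 = min2(6, -1) = -1
  n6 = if0(x1=6 -> else branch n5) = -1
  n7 = min2(-1, -1) = -1

Propagation after the edit:
  n1: runs — x1 6->0; result 1.
  n2: marked dirty but never re-examined — demand shifted away from it.
  n3: marked dirty but never re-examined — demand shifted away from it.
  n4: runs — x1 6->0; result 1.
  n5: marked dirty but never re-examined — demand shifted away from it.
  n6: runs — x1 6->0; result 1.
  n7: runs — n6 -1->1; n4 -1->1; result 1.

Key observation: a condition flipped, so demand moved to the other branch — n2, n3, n5 are never re-examined.

New value of n7: 1.
Computations that run: n1, n4, n6, n7 — 4 in total.
Values that change: x1, n1, n4, n6, n7.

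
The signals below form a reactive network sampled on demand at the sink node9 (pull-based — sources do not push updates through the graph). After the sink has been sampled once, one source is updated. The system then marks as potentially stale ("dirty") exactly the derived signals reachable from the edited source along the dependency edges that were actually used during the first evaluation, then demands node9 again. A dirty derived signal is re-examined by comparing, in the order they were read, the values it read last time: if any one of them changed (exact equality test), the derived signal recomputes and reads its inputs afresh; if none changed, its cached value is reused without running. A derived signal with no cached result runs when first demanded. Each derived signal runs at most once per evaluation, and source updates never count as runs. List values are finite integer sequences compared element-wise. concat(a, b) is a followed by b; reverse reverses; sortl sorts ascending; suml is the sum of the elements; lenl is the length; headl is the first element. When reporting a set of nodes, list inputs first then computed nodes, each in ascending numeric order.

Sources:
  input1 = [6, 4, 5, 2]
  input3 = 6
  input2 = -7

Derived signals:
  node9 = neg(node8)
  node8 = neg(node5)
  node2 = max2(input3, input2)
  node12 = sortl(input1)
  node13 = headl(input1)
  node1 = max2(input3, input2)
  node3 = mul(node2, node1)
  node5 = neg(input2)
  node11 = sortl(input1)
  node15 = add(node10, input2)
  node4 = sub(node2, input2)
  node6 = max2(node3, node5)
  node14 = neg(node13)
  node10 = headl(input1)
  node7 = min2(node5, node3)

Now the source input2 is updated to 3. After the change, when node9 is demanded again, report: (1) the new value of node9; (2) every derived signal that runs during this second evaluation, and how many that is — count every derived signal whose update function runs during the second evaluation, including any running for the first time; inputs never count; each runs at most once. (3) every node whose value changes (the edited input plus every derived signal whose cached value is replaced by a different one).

node9 now evaluates to -3.
Run set: node5, node8, node9 (3 run).
Changed values: input2, node5, node8, node9.

Initial pass — values computed on the first demand:
  node5 = neg(-7) = 7
  node8 = neg(7) = -7
  node9 = neg(-7) = 7

Second demand — change propagation:
  node5: re-runs because input2 -7->3; new result -3.
  node8: re-runs because node5 7->-3; new result 3.
  node9: re-runs because node8 -7->3; new result -3.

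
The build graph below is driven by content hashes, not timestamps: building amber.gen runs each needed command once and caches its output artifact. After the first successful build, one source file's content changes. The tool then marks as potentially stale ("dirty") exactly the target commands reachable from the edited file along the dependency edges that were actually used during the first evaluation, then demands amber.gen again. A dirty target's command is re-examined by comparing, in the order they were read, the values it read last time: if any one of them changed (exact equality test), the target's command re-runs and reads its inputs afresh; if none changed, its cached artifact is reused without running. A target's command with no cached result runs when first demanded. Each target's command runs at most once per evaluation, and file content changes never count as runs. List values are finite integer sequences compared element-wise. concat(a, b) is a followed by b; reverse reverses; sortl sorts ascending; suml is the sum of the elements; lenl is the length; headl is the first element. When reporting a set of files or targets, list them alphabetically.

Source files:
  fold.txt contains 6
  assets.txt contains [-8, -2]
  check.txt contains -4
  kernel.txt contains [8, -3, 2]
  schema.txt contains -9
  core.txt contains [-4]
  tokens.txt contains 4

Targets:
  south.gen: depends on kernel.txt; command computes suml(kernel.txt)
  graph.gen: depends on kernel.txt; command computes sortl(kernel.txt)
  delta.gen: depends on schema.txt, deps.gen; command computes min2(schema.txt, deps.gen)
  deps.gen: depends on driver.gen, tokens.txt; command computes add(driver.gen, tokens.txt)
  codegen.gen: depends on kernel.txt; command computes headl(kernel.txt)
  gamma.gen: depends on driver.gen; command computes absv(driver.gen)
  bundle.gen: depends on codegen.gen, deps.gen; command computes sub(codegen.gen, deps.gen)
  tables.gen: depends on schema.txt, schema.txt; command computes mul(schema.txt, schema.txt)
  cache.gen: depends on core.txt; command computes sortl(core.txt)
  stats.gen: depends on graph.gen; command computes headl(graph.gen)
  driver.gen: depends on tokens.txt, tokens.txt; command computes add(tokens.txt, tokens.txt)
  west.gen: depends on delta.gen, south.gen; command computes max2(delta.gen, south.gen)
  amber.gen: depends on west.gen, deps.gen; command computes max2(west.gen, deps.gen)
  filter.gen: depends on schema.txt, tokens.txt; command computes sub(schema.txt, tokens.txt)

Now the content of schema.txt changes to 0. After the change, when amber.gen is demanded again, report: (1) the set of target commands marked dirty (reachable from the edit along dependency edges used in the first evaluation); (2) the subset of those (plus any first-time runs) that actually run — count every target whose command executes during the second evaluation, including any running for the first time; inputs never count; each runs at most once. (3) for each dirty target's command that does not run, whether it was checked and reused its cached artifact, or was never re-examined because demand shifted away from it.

Dirty set: amber.gen, delta.gen, west.gen.
Run set: delta.gen, west.gen (2 run).
Re-examined without running (cache reused): amber.gen.
The important point: west.gen recomputes to an identical value, and the output ends up unchanged.

Initial pass — values computed on the first demand:
  driver.gen = add(4, 4) = 8
  deps.gen = add(8, 4) = 12
  delta.gen = min2(-9, 12) = -9
  south.gen = suml([8, -3, 2]) = 7
  west.gen = max2(-9, 7) = 7
  amber.gen = max2(7, 12) = 12

Second demand — change propagation:
  delta.gen: re-runs because schema.txt -9->0; new result 0.
  west.gen: re-runs because delta.gen -9->0; new result 7 (unchanged).
  amber.gen: re-examined; everything it read last time is the same (west.gen unchanged, deps.gen unchanged) — cache 12 kept, no run.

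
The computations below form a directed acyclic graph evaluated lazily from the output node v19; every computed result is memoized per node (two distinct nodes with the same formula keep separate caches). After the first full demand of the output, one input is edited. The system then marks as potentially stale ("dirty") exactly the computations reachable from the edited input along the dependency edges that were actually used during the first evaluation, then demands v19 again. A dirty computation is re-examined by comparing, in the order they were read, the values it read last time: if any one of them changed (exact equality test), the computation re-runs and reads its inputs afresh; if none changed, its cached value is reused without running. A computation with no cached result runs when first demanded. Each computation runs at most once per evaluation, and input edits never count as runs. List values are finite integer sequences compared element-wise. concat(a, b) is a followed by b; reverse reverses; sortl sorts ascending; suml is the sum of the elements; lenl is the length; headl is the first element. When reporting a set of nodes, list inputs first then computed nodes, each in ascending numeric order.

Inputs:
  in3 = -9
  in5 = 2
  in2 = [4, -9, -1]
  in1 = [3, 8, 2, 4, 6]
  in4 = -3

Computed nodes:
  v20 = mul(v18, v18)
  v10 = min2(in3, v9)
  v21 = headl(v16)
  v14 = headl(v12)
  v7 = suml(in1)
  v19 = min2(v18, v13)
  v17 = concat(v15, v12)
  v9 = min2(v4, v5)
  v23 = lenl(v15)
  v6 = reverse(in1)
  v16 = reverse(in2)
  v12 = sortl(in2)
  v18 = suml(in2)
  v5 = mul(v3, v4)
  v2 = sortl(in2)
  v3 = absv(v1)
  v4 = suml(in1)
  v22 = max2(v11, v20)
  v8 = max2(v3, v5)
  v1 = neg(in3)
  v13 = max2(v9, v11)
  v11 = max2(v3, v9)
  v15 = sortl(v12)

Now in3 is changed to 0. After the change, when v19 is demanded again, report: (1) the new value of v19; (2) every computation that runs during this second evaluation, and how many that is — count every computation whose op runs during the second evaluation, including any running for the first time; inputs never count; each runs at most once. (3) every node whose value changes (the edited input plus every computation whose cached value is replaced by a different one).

Demanding v19 again yields -6.
7 computations run: v1, v3, v5, v9, v11, v13, v19.
The nodes whose values change: in3, v1, v3, v5, v9, v11, v13.

First demand of the output computes:
  v1 = neg(-9) = 9
  v3 = absv(9) = 9
  v4 = suml([3, 8, 2, 4, 6]) = 23
  v5 = mul(9, 23) = 207
  v9 = min2(23, 207) = 23
  v11 = max2(9, 23) = 23
  v13 = max2(23, 23) = 23
  v18 = suml([4, -9, -1]) = -6
  v19 = min2(-6, 23) = -6

After the edit, cleaning proceeds:
  v1: a read changed (in3 -9->0) — executes, giving 0.
  v3: a read changed (v1 9->0) — executes, giving 0.
  v5: a read changed (v3 9->0) — executes, giving 0.
  v9: a read changed (v5 207->0) — executes, giving 0.
  v11: a read changed (v3 9->0; v9 23->0) — executes, giving 0.
  v13: a read changed (v9 23->0; v11 23->0) — executes, giving 0.
  v19: a read changed (v13 23->0) — executes, giving -6 — identical to its old value.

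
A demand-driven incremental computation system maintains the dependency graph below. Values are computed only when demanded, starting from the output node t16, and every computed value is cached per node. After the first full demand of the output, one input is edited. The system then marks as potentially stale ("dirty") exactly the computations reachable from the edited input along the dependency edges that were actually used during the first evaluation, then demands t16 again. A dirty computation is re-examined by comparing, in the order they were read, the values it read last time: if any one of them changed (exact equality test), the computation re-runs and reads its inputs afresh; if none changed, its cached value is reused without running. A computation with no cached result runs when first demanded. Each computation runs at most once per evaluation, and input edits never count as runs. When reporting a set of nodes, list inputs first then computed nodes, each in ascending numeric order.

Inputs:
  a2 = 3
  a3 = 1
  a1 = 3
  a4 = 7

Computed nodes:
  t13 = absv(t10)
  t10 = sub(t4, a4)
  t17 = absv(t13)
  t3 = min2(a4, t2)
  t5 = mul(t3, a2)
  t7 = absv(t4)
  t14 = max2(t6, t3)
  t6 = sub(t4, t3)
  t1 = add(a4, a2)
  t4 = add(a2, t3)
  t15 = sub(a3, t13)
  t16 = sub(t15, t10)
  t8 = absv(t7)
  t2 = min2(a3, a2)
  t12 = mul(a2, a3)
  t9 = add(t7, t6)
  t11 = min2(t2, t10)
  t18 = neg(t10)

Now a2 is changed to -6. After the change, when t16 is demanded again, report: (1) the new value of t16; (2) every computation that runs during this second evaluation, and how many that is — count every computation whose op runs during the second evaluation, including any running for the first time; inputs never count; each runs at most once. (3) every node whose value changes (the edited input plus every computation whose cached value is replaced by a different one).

First evaluation (everything demanded from the output):
  t2 = min2(1, 3) = 1
  t3 = min2(7, 1) = 1
  t4 = add(3, 1) = 4
  t10 = sub(4, 7) = -3
  t13 = absv(-3) = 3
  t15 = sub(1, 3) = -2
  t16 = sub(-2, -3) = 1

Propagation after the edit:
  t2: runs — a2 3->-6; result -6.
  t3: runs — t2 1->-6; result -6.
  t4: runs — a2 3->-6; t3 1->-6; result -12.
  t10: runs — t4 4->-12; result -19.
  t13: runs — t10 -3->-19; result 19.
  t15: runs — t13 3->19; result -18.
  t16: runs — t15 -2->-18; t10 -3->-19; result 1 (same value as before).

New value of t16: 1.
Computations that run: t2, t3, t4, t10, t13, t15, t16 — 7 in total.
Values that change: a2, t2, t3, t4, t10, t13, t15.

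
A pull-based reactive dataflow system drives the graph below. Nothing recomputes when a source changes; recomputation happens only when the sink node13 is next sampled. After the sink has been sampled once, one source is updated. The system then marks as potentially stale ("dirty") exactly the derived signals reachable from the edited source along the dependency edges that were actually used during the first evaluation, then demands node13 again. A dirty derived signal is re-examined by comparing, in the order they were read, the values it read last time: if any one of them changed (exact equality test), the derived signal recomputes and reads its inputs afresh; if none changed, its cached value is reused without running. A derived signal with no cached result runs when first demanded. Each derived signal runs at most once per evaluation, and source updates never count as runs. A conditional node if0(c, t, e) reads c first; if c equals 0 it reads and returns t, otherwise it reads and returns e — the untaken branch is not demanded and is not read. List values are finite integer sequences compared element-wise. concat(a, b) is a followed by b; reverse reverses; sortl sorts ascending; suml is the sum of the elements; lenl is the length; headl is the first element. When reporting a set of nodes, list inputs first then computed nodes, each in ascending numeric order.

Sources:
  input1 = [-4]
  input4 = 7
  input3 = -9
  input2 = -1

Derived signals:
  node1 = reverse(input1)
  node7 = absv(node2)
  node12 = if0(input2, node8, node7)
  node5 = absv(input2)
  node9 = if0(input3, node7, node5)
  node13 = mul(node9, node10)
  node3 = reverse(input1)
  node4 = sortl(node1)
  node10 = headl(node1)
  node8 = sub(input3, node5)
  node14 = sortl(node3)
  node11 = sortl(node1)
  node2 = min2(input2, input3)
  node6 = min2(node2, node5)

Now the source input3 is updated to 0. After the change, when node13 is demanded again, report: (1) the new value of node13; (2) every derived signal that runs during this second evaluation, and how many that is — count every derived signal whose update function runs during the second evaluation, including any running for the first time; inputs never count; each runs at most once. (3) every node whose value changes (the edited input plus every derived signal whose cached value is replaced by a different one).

First evaluation (everything demanded from the output):
  node1 = reverse([-4]) = [-4]
  node5 = absv(-1) = 1
  node9 = if0(input3=-9 -> else branch node5) = 1
  node10 = headl([-4]) = -4
  node13 = mul(1, -4) = -4

Propagation after the edit:
  node2: demanded for the first time — runs, produces -1.
  node7: demanded for the first time — runs, produces 1.
  node9: runs — input3 -9->0; result 1 (same value as before).
  node13: checked — values it read are unchanged (node9 unchanged, node10 unchanged); reused cached -4 without running.

Key observation: a condition flipped, so demand reaches new nodes — node2, node7 run for the first time.

New value of node13: -4.
Derived signals that run: node2, node7, node9 — 3 in total.
Values that change: input3.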